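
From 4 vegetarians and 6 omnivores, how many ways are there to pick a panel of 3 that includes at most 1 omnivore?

40

Split by how many omnivores are chosen (0 through 1).
Sum: C(6,0)·C(4,3) + C(6,1)·C(4,2) = 4 + 36 = 40.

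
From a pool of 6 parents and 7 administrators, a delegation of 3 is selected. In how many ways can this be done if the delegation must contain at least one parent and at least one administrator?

231

With no constraint there are C(13,3) = 286 possible selections.
Subtract selections that omit an entire group: no parents → C(7,3) = 35; no administrators → C(6,3) = 20.
Both groups omitted at once is impossible, so 286 − 55 = 231.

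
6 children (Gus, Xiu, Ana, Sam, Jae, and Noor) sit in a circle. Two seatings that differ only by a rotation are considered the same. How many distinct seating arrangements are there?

Around a circle, 6 distinct people have 6!/6 = (5)! = 120 rotationally distinct seatings.

120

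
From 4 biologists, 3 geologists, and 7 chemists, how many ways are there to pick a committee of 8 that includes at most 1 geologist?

Split by how many geologists are chosen (0 through 1).
Sum: C(3,0)·C(11,8) + C(3,1)·C(11,7) = 165 + 990 = 1155.

1155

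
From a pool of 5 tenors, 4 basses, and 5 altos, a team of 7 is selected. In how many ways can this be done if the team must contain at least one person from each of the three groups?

3240

Total 7-person selections from all 14: C(14,7) = 3432.
Selections missing a whole group: no tenors → C(9,7) = 36; no basses → C(10,7) = 120; no altos → C(9,7) = 36.
Add back selections omitting two groups (i.e. drawn from a single group): C(5,7) + C(4,7) + C(5,7) = 0.
By inclusion–exclusion: 3432 − 192 + 0 = 3240.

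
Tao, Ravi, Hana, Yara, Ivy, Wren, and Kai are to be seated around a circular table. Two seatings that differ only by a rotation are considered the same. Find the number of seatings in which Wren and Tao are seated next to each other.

240

Glue Wren and Tao into a block (2 internal orders). Seating 6 units around a circle gives (5)! arrangements.
So 2 × (5)! = 2 × 120 = 240.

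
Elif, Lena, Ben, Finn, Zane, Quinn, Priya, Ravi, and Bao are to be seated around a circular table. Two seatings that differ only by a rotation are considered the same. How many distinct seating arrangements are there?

40320

Fix one person's seat to break rotational symmetry; the remaining 8 people can be arranged in (8)! = 40320 ways.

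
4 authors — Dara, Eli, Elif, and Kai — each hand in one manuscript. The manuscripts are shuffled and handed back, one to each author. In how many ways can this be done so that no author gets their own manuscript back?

Let Aᵢ be the assignments in which author i gets their own manuscript. We want the size of the complement of A₁∪…∪A_4.
By inclusion–exclusion this is Σ_{j=0}^{4} (−1)^j C(4,j)·(4−j)!.
Computing: 24 − 24 + 12 − 4 + 1 = 9.

9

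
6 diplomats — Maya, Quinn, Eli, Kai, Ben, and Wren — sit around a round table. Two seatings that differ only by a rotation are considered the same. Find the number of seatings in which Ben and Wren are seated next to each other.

48

Glue Ben and Wren into a block (2 internal orders). Seating 5 units around a circle gives (4)! arrangements.
So 2 × (4)! = 2 × 24 = 48.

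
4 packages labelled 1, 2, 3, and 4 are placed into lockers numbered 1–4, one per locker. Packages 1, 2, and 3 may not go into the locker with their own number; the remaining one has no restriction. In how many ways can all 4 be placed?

Let Aᵢ (for i ∈ {1, 2, 3}) be the placements that put package i in its forbidden locker. Any j of these fix j positions, leaving (4−j)! ways to fill the rest, and there are C(3,j) ways to pick which j.
By inclusion–exclusion, the number of valid placements is Σ_{j=0}^{3} (−1)^j C(3,j)·(4−j)!.
Computing: 24 − 18 + 6 − 1 = 11.

11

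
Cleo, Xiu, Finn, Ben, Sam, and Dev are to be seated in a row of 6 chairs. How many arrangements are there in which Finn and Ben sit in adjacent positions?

Treat {Finn, Ben} as a single unit. There are 5 units to order, and the pair itself can be ordered 2 ways.
So the count is 2·(5)! = 240.

240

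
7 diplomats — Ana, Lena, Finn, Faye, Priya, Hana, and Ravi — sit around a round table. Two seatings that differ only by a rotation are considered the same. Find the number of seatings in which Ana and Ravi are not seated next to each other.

All circular seatings of 7 people number (6)! = 720.
Those with Ana next to Ravi: fuse the pair into one unit and seat 6 units around a circle — 2·(5)! = 240.
Subtracting, 720 − 240 = 480.

480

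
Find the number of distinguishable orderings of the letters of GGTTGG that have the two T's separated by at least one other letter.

Total arrangements of GGTTGG: 6!/(4!·2!) = 15.
Arrangements with the T's together: treat TT as one letter, giving (5)!/(4!) = 5.
Hence 15 − 5 = 10.

10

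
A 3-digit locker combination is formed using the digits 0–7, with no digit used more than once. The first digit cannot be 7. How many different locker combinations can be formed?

294

The first digit has 8−1 = 7 choices (anything except 7).
The remaining 2 digits are filled from the other 7 symbols without repetition: 7 × 6 = 42.
Total: 7 × 42 = 294.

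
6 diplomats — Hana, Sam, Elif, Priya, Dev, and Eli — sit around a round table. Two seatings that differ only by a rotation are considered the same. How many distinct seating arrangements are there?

120

Fix one person's seat to break rotational symmetry; the remaining 5 people can be arranged in (5)! = 120 ways.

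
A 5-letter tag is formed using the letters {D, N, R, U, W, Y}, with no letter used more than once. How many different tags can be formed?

This is a permutation of 5 out of 6: P(6,5) = 6!/1!.
6 × 5 × 4 × 3 × 2 = 720.

720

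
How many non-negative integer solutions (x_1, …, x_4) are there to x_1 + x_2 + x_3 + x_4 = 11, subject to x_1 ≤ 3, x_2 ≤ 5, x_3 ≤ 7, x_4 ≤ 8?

By stars and bars, unrestricted non-negative solutions to x_1+…+x_4 = 11 number C(11+3,3) = 364.
Subtract solutions that violate a single cap (substitute x_i' = x_i − (cap_i+1)): x_1 ≥ 4 gives C(10,3) = 120; x_2 ≥ 6 gives C(8,3) = 56; x_3 ≥ 8 gives C(6,3) = 20; x_4 ≥ 9 gives C(5,3) = 10. Together 206.
Add back pairs where two caps are both exceeded: 4 + 0 + 0 + 0 + 0 + 0 = 4.
By inclusion–exclusion the count is 364 − 206 + 4 = 162.

162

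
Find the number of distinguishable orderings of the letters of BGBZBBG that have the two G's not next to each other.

75

There are 7!/(4!·2!) = 105 arrangements of BGBZBBG in total.
Arrangements with the G's together: treat GG as one letter, giving (6)!/(4!) = 30.
Hence 105 − 30 = 75.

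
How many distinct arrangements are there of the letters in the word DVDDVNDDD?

The 9 letters of DVDDVNDDD have repeats: D appearing 6 times and V appearing twice.
The number of distinct arrangements is 9!/(6!·2!) = 362880/1440 = 252.

252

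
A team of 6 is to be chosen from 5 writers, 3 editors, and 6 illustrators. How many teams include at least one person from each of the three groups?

Unrestricted: C(14,6) = 3003 ways to pick any 6 of the 14.
Selections missing a whole group: no writers → C(9,6) = 84; no editors → C(11,6) = 462; no illustrators → C(8,6) = 28.
Add back selections omitting two groups (i.e. drawn from a single group): C(5,6) + C(3,6) + C(6,6) = 1.
By inclusion–exclusion: 3003 − 574 + 1 = 2430.

2430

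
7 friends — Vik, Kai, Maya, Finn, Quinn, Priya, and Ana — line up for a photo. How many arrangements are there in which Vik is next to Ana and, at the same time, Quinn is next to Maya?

480

Treat {Vik,Ana} as one block (2 orders) and {Quinn,Maya} as another (2 orders).
That leaves 5 units to arrange: 2 × 2 × 5! = 4 × 120 = 480.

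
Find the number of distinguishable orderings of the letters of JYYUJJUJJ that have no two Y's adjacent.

There are 9!/(5!·2!·2!) = 756 arrangements of JYYUJJUJJ in total.
Arrangements with the Y's together: treat YY as one letter, giving (8)!/(5!·2!) = 168.
Subtracting, 756 − 168 = 588 arrangements keep the Y's apart.

588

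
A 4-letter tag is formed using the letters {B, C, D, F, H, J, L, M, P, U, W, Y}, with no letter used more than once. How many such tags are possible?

11880

With no repetition, fill the 4 letters in order: 12 choices, then 11, down to 9.
That product is 12 × 11 × 10 × 9 = 11880.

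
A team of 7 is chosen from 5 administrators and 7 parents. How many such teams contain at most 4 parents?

Split by how many parents are chosen (0 through 4).
Sum: C(7,0)·C(5,7) + C(7,1)·C(5,6) + C(7,2)·C(5,5) + C(7,3)·C(5,4) + C(7,4)·C(5,3) = 0 + 0 + 21 + 175 + 350 = 546.

546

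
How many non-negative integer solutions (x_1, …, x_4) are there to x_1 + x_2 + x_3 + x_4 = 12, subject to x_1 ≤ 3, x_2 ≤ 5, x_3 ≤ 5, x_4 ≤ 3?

33

By stars and bars, unrestricted non-negative solutions to x_1+…+x_4 = 12 number C(12+3,3) = 455.
Subtract solutions that violate a single cap (substitute x_i' = x_i − (cap_i+1)): x_1 ≥ 4 gives C(11,3) = 165; x_2 ≥ 6 gives C(9,3) = 84; x_3 ≥ 6 gives C(9,3) = 84; x_4 ≥ 4 gives C(11,3) = 165. Together 498.
Add back pairs where two caps are both exceeded: 10 + 10 + 35 + 1 + 10 + 10 = 76.
By inclusion–exclusion the count is 455 − 498 + 76 = 33.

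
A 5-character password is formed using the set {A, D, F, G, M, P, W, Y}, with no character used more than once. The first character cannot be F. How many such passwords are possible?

5880

The first character has 8−1 = 7 choices (anything except F).
The remaining 4 characters are filled from the other 7 symbols without repetition: 7 × 6 × 5 × 4 = 840.
Total: 7 × 840 = 5880.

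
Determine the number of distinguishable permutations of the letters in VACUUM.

360

The 6 letters of VACUUM have repeats: U appearing twice.
Dividing 6! = 720 by 2! = 2 for the repeated letters gives 360.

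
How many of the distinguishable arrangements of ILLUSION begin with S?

Fix S in the first position and arrange the remaining 7 letters.
Those 7 letters have I appearing twice and L appearing twice, giving (7)!/(2!·2!) = 1260.

1260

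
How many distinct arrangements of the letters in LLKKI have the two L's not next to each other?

18

Total arrangements of LLKKI: 5!/(2!·2!) = 30.
Arrangements with the L's together: treat LL as one letter, giving (4)!/(2!) = 12.
Subtracting, 30 − 12 = 18 arrangements keep the L's apart.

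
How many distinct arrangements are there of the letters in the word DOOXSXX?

420

The 7 letters of DOOXSXX have repeats: O appearing twice and X appearing 3 times.
Dividing 7! = 5040 by 3!·2! = 12 for the repeated letters gives 420.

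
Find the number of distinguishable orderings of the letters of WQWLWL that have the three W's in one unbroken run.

12

Treat the 3 copies of W as a single block. The multiset to arrange is then {WWW, L, L, Q}, 4 items in all.
That gives (4)!/(2!) = 12 arrangements.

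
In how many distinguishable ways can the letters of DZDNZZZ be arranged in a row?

DZDNZZZ has 7 letters with D appearing twice and Z appearing 4 times.
The number of distinct arrangements is 7!/(4!·2!) = 5040/48 = 105.

105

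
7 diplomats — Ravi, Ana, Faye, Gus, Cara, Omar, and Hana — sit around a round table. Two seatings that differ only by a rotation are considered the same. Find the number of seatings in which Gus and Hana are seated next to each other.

Glue Gus and Hana into a block (2 internal orders). Seating 6 units around a circle gives (5)! arrangements.
So 2 × (5)! = 2 × 120 = 240.

240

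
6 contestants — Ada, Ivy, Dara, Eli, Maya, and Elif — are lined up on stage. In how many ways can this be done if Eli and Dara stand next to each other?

Treat {Eli, Dara} as a single unit. There are 5 units to order, and the pair itself can be ordered 2 ways.
That gives 2 × 5! = 2 × 120 = 240.

240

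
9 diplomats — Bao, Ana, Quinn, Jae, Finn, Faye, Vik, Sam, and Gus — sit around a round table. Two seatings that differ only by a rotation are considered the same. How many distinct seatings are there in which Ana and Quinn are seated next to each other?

Treat {Ana, Quinn} as one unit (2 internal orders) and seat the resulting 8 units around the table: (7)! circular arrangements.
So 2 × (7)! = 2 × 5040 = 10080.

10080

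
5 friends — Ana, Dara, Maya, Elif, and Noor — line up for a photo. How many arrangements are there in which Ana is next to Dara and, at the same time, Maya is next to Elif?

24

Treat {Ana,Dara} as one block (2 orders) and {Maya,Elif} as another (2 orders).
That leaves 3 units to arrange: 2 × 2 × 3! = 4 × 6 = 24.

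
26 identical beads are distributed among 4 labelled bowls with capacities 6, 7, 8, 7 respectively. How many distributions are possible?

10

Without the upper bounds there are C(29,3) = 3654 ways to split 26 among 4 bowls.
Subtract solutions that violate a single cap (substitute x_i' = x_i − (cap_i+1)): x_1 ≥ 7 gives C(22,3) = 1540; x_2 ≥ 8 gives C(21,3) = 1330; x_3 ≥ 9 gives C(20,3) = 1140; x_4 ≥ 8 gives C(21,3) = 1330. Together 5340.
Add back pairs where two caps are both exceeded: 364 + 286 + 364 + 220 + 286 + 220 = 1740.
Subtract triples: 10 + 20 + 10 + 4 = 44.
By inclusion–exclusion the count is 3654 − 5340 + 1740 − 44 = 10.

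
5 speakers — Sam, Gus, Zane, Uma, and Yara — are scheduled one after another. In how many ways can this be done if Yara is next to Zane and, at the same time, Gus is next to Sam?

24

Treat {Yara,Zane} as one block (2 orders) and {Gus,Sam} as another (2 orders).
That leaves 3 units to arrange: 2 × 2 × 3! = 4 × 6 = 24.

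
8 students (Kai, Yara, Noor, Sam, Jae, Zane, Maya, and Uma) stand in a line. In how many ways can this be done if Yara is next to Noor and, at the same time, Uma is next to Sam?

Treat {Yara,Noor} as one block (2 orders) and {Uma,Sam} as another (2 orders).
That leaves 6 units to arrange: 2 × 2 × 6! = 4 × 720 = 2880.

2880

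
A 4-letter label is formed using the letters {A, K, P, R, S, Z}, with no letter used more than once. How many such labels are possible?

With no repetition, fill the 4 letters in order: 6 choices, then 5, down to 3.
6 × 5 × 4 × 3 = 360.

360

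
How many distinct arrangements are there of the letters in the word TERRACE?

The 7 letters of TERRACE have repeats: E appearing twice and R appearing twice.
So there are 7! / (2!·2!) = 1260 distinguishable arrangements.

1260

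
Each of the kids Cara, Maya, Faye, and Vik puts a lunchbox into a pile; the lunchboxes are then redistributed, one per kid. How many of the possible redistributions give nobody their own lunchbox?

9

Let Aᵢ be the assignments in which kid i gets their own lunchbox. We want the size of the complement of A₁∪…∪A_4.
By inclusion–exclusion this is Σ_{j=0}^{4} (−1)^j C(4,j)·(4−j)!.
Computing: 24 − 24 + 12 − 4 + 1 = 9.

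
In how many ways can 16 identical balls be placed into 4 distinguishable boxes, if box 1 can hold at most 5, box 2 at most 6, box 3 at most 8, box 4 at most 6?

By stars and bars, unrestricted non-negative solutions to x_1+…+x_4 = 16 number C(16+3,3) = 969.
Subtract solutions that violate a single cap (substitute x_i' = x_i − (cap_i+1)): x_1 ≥ 6 gives C(13,3) = 286; x_2 ≥ 7 gives C(12,3) = 220; x_3 ≥ 9 gives C(10,3) = 120; x_4 ≥ 7 gives C(12,3) = 220. Together 846.
Add back pairs where two caps are both exceeded: 20 + 4 + 20 + 1 + 10 + 1 = 56.
By inclusion–exclusion the count is 969 − 846 + 56 = 179.

179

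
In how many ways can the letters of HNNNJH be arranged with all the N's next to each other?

Treat the 3 copies of N as a single block. The multiset to arrange is then {NNN, H, H, J}, 4 items in all.
That gives (4)!/(2!) = 12 arrangements.

12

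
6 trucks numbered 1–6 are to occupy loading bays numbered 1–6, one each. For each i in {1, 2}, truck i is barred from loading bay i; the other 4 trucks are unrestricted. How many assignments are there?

Let Aᵢ (for i ∈ {1, 2}) be the placements that put truck i in its forbidden loading bay. Any j of these fix j positions, leaving (6−j)! ways to fill the rest, and there are C(2,j) ways to pick which j.
By inclusion–exclusion, the number of valid placements is Σ_{j=0}^{2} (−1)^j C(2,j)·(6−j)!.
Computing: 720 − 240 + 24 = 504.

504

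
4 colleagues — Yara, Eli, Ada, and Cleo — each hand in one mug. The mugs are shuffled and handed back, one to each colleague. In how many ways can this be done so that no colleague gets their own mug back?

Count assignments avoiding every fixed point. For any j of the 4 colleagues fixed to their own mug, the other 4−j can be arranged in (4−j)! ways.
By inclusion–exclusion this is Σ_{j=0}^{4} (−1)^j C(4,j)·(4−j)!.
Computing: 24 − 24 + 12 − 4 + 1 = 9.

9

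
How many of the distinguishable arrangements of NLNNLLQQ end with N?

Fix N in the last position and arrange the remaining 7 letters.
Those 7 letters have L appearing 3 times, N appearing twice, and Q appearing twice, giving (7)!/(3!·2!·2!) = 210.

210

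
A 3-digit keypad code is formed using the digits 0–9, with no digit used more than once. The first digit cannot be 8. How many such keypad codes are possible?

648

The first digit has 10−1 = 9 choices (anything except 8).
The remaining 2 digits are filled from the other 9 symbols without repetition: 9 × 8 = 72.
Total: 9 × 72 = 648.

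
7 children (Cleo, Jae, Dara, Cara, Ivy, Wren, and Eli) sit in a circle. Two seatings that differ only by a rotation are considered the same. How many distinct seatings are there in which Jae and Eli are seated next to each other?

Glue Jae and Eli into a block (2 internal orders). Seating 6 units around a circle gives (5)! arrangements.
So 2 × (5)! = 2 × 120 = 240.

240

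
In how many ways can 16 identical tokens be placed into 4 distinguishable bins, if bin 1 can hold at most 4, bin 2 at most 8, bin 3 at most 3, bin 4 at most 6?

51

Ignoring the caps, the number of non-negative solutions to x_1+…+x_4 = 16 is C(19,3) = 969.
Subtract solutions that violate a single cap (substitute x_i' = x_i − (cap_i+1)): x_1 ≥ 5 gives C(14,3) = 364; x_2 ≥ 9 gives C(10,3) = 120; x_3 ≥ 4 gives C(15,3) = 455; x_4 ≥ 7 gives C(12,3) = 220. Together 1159.
Add back pairs where two caps are both exceeded: 10 + 120 + 35 + 20 + 1 + 56 = 242.
Subtract triples: 0 + 0 + 1 + 0 = 1.
By inclusion–exclusion the count is 969 − 1159 + 242 − 1 = 51.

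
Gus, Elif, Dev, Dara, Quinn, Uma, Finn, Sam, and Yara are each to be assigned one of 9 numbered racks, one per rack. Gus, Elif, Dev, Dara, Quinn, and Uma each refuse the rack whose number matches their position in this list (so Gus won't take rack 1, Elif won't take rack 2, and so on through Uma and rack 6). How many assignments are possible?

183822

Let Aᵢ (for 1 ≤ i ≤ 6) be the placements that put person i in their forbidden rack. Any j of these fix j positions, leaving (9−j)! ways to fill the rest, and there are C(6,j) ways to pick which j.
By inclusion–exclusion, the number of valid placements is Σ_{j=0}^{6} (−1)^j C(6,j)·(9−j)!.
Computing: 362880 − 241920 + 75600 − 14400 + 1800 − 144 + 6 = 183822.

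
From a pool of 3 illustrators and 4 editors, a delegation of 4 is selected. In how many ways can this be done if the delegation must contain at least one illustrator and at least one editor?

With no constraint there are C(7,4) = 35 possible selections.
Subtract selections that omit an entire group: no illustrators → C(4,4) = 1; no editors → C(3,4) = 0.
Both groups omitted at once is impossible, so 35 − 1 = 34.

34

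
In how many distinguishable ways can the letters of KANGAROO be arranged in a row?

10080

The 8 letters of KANGAROO have repeats: A appearing twice and O appearing twice.
So there are 8! / (2!·2!) = 10080 distinguishable arrangements.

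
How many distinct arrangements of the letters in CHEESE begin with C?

With the first slot taken by C, it remains to arrange the other 5 letters (HEESE).
Those 5 letters have E appearing 3 times, giving (5)!/(3!) = 20.

20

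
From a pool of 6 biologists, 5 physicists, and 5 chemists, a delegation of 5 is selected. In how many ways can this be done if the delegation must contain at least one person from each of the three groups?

With no constraint there are C(16,5) = 4368 possible selections.
Selections missing a whole group: no biologists → C(10,5) = 252; no physicists → C(11,5) = 462; no chemists → C(11,5) = 462.
Add back selections omitting two groups (i.e. drawn from a single group): C(6,5) + C(5,5) + C(5,5) = 8.
By inclusion–exclusion: 4368 − 1176 + 8 = 3200.

3200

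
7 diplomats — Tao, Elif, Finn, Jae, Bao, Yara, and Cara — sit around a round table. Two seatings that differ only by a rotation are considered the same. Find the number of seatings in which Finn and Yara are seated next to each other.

Treat {Finn, Yara} as one unit (2 internal orders) and seat the resulting 6 units around the table: (5)! circular arrangements.
So 2 × (5)! = 2 × 120 = 240.

240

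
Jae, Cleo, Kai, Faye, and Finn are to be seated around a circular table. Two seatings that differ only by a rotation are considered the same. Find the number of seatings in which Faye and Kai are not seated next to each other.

12

All circular seatings of 5 people number (4)! = 24.
Seatings with Faye beside Kai: treat them as a block with 2 internal orders, giving 2 × (3)! = 12.
Subtracting, 24 − 12 = 12.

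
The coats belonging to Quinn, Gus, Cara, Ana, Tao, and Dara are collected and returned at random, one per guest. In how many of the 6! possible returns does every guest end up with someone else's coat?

Let Aᵢ be the assignments in which guest i gets their own coat. We want the size of the complement of A₁∪…∪A_6.
By inclusion–exclusion this is Σ_{j=0}^{6} (−1)^j C(6,j)·(6−j)!.
Computing: 720 − 720 + 360 − 120 + 30 − 6 + 1 = 265.

265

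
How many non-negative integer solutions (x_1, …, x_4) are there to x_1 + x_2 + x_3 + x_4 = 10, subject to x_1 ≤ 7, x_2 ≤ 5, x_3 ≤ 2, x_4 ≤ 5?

Without the upper bounds there are C(13,3) = 286 ways to split 10 among 4 variables.
Subtract solutions that violate a single cap (substitute x_i' = x_i − (cap_i+1)): x_1 ≥ 8 gives C(5,3) = 10; x_2 ≥ 6 gives C(7,3) = 35; x_3 ≥ 3 gives C(10,3) = 120; x_4 ≥ 6 gives C(7,3) = 35. Together 200.
Add back pairs where two caps are both exceeded: 0 + 0 + 0 + 4 + 0 + 4 = 8.
By inclusion–exclusion the count is 286 − 200 + 8 = 94.

94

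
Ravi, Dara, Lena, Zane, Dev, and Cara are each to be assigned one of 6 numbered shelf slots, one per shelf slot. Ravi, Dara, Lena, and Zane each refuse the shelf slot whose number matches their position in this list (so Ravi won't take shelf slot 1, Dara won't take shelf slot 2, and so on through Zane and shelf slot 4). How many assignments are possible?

Let Aᵢ (for 1 ≤ i ≤ 4) be the placements that put person i in their forbidden shelf slot. Any j of these fix j positions, leaving (6−j)! ways to fill the rest, and there are C(4,j) ways to pick which j.
By inclusion–exclusion, the number of valid placements is Σ_{j=0}^{4} (−1)^j C(4,j)·(6−j)!.
Computing: 720 − 480 + 144 − 24 + 2 = 362.

362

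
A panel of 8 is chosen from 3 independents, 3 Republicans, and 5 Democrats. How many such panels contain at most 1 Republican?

Split by how many Republicans are chosen (0 through 1).
Sum: C(3,0)·C(8,8) + C(3,1)·C(8,7) = 1 + 24 = 25.

25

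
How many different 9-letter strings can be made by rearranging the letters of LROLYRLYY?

5040

LROLYRLYY has 9 letters with L appearing 3 times, R appearing twice, and Y appearing 3 times.
Dividing 9! = 362880 by 3!·3!·2! = 72 for the repeated letters gives 5040.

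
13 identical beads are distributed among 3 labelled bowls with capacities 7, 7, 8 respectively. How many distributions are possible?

48

By stars and bars, unrestricted non-negative solutions to x_1+…+x_3 = 13 number C(13+2,2) = 105.
Subtract solutions that violate a single cap (substitute x_i' = x_i − (cap_i+1)): x_1 ≥ 8 gives C(7,2) = 21; x_2 ≥ 8 gives C(7,2) = 21; x_3 ≥ 9 gives C(6,2) = 15. Together 57.
No two caps can be exceeded simultaneously, so the pair terms are all 0.
By inclusion–exclusion the count is 105 − 57 + 0 = 48.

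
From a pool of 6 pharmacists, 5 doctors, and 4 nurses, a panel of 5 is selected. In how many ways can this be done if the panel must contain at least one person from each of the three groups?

With no constraint there are C(15,5) = 3003 possible selections.
Selections missing a whole group: no pharmacists → C(9,5) = 126; no doctors → C(10,5) = 252; no nurses → C(11,5) = 462.
Add back selections omitting two groups (i.e. drawn from a single group): C(6,5) + C(5,5) + C(4,5) = 7.
By inclusion–exclusion: 3003 − 840 + 7 = 2170.

2170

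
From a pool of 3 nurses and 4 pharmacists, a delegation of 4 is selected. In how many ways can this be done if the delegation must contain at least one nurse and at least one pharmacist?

34

With no constraint there are C(7,4) = 35 possible selections.
Subtract selections that omit an entire group: no nurses → C(4,4) = 1; no pharmacists → C(3,4) = 0.
Both groups omitted at once is impossible, so 35 − 1 = 34.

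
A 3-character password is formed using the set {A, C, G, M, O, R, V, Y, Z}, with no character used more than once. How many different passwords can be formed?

With no repetition, fill the 3 characters in order: 9 choices, then 8, down to 7.
That product is 9 × 8 × 7 = 504.

504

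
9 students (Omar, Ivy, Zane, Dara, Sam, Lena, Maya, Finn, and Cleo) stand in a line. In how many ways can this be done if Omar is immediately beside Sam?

80640

Treat {Omar, Sam} as a single unit. There are 8 units to order, and the pair itself can be ordered 2 ways.
So the count is 2·(8)! = 80640.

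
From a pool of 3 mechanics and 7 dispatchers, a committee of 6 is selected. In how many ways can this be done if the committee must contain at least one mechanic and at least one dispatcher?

203

With no constraint there are C(10,6) = 210 possible selections.
Selections missing a whole group: no mechanics → C(7,6) = 7; no dispatchers → C(3,6) = 0.
Both groups omitted at once is impossible, so 210 − 7 = 203.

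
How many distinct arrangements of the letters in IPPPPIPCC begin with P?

Fix P in the first position and arrange the remaining 8 letters.
Those 8 letters have C appearing twice, I appearing twice, and P appearing 4 times, giving (8)!/(4!·2!·2!) = 420.

420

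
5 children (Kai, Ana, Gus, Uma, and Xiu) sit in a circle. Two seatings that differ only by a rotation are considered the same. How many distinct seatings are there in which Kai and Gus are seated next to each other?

Glue Kai and Gus into a block (2 internal orders). Seating 4 units around a circle gives (3)! arrangements.
So 2 × (3)! = 2 × 6 = 12.

12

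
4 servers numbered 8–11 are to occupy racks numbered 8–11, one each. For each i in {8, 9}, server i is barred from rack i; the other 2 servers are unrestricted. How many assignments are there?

14

Let Aᵢ (for i ∈ {8, 9}) be the placements that put server i in its forbidden rack. Any j of these fix j positions, leaving (4−j)! ways to fill the rest, and there are C(2,j) ways to pick which j.
By inclusion–exclusion, the number of valid placements is Σ_{j=0}^{2} (−1)^j C(2,j)·(4−j)!.
Computing: 24 − 12 + 2 = 14.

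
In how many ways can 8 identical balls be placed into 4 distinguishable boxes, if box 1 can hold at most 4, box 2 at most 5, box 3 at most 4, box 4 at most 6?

By stars and bars, unrestricted non-negative solutions to x_1+…+x_4 = 8 number C(8+3,3) = 165.
Subtract solutions that violate a single cap (substitute x_i' = x_i − (cap_i+1)): x_1 ≥ 5 gives C(6,3) = 20; x_2 ≥ 6 gives C(5,3) = 10; x_3 ≥ 5 gives C(6,3) = 20; x_4 ≥ 7 gives C(4,3) = 4. Together 54.
No two caps can be exceeded simultaneously, so the pair terms are all 0.
By inclusion–exclusion the count is 165 − 54 + 0 = 111.

111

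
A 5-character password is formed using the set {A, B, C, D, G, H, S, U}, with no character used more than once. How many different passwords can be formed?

6720

With no repetition, fill the 5 characters in order: 8 choices, then 7, down to 4.
8 × 7 × 6 × 5 × 4 = 6720.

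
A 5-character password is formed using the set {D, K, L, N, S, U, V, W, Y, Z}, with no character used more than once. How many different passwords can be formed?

With no repetition, fill the 5 characters in order: 10 choices, then 9, down to 6.
That product is 10 × 9 × 8 × 7 × 6 = 30240.

30240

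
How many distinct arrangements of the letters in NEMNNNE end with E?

With the last slot taken by E, it remains to arrange the other 6 letters (NMNNNE).
Those 6 letters have N appearing 4 times, giving (6)!/(4!) = 30.

30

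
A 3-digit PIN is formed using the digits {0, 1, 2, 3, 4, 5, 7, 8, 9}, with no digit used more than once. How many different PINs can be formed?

With no repetition, fill the 3 digits in order: 9 choices, then 8, down to 7.
That product is 9 × 8 × 7 = 504.

504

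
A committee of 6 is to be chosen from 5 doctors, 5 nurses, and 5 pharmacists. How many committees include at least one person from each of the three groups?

Unrestricted: C(15,6) = 5005 ways to pick any 6 of the 15.
Subtract selections that omit an entire group: no doctors → C(10,6) = 210; no nurses → C(10,6) = 210; no pharmacists → C(10,6) = 210.
Add back selections omitting two groups (i.e. drawn from a single group): C(5,6) + C(5,6) + C(5,6) = 0.
By inclusion–exclusion: 5005 − 630 + 0 = 4375.

4375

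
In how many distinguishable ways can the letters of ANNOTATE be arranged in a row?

5040

Letter multiplicities in ANNOTATE: A×2, E×1, N×2, O×1, T×2.
Dividing 8! = 40320 by 2!·2!·2! = 8 for the repeated letters gives 5040.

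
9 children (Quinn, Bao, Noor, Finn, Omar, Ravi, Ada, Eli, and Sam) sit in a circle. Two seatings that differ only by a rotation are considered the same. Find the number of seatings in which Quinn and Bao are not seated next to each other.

30240

All circular seatings of 9 people number (8)! = 40320.
Those with Quinn next to Bao: fuse the pair into one unit and seat 8 units around a circle — 2·(7)! = 10080.
Subtracting, 40320 − 10080 = 30240.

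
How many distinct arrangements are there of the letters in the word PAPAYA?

The 6 letters of PAPAYA have repeats: A appearing 3 times and P appearing twice.
Dividing 6! = 720 by 3!·2! = 12 for the repeated letters gives 60.

60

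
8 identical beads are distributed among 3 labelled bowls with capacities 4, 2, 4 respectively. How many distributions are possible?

6

Ignoring the caps, the number of non-negative solutions to x_1+…+x_3 = 8 is C(10,2) = 45.
Subtract solutions that violate a single cap (substitute x_i' = x_i − (cap_i+1)): x_1 ≥ 5 gives C(5,2) = 10; x_2 ≥ 3 gives C(7,2) = 21; x_3 ≥ 5 gives C(5,2) = 10. Together 41.
Add back pairs where two caps are both exceeded: 1 + 0 + 1 = 2.
By inclusion–exclusion the count is 45 − 41 + 2 = 6.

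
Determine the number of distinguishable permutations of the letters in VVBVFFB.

The 7 letters of VVBVFFB have repeats: B appearing twice, F appearing twice, and V appearing 3 times.
So there are 7! / (3!·2!·2!) = 210 distinguishable arrangements.

210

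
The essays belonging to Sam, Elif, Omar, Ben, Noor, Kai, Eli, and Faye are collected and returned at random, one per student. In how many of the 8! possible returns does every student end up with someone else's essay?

14833

This is the derangement count D_8: permutations of 8 items with no fixed point.
By inclusion–exclusion this is Σ_{j=0}^{8} (−1)^j C(8,j)·(8−j)!.
Computing: 40320 − 40320 + 20160 − 6720 + 1680 − 336 + 56 − 8 + 1 = 14833.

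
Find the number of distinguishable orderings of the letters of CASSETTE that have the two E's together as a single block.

Treat the 2 copies of E as a single block. The multiset to arrange is then {EE, A, C, S, S, T, T}, 7 items in all.
That gives (7)!/(2!·2!) = 1260 arrangements.

1260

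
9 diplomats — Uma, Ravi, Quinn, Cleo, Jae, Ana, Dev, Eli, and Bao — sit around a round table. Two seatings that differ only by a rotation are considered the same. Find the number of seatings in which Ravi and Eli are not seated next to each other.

30240

All circular seatings of 9 people number (8)! = 40320.
Seatings with Ravi beside Eli: treat them as a block with 2 internal orders, giving 2 × (7)! = 10080.
Subtracting, 40320 − 10080 = 30240.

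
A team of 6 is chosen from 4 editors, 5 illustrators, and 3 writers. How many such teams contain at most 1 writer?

Split by how many writers are chosen (0 through 1).
Sum: C(3,0)·C(9,6) + C(3,1)·C(9,5) = 84 + 378 = 462.

462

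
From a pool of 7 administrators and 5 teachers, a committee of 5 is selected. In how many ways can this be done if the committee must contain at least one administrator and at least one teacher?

With no constraint there are C(12,5) = 792 possible selections.
Subtract selections that omit an entire group: no administrators → C(5,5) = 1; no teachers → C(7,5) = 21.
Both groups omitted at once is impossible, so 792 − 22 = 770.

770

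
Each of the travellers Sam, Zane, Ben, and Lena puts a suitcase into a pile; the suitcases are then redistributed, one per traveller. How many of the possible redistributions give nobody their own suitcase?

9

Count assignments avoiding every fixed point. For any j of the 4 travellers fixed to their own suitcase, the other 4−j can be arranged in (4−j)! ways.
By inclusion–exclusion this is Σ_{j=0}^{4} (−1)^j C(4,j)·(4−j)!.
Computing: 24 − 24 + 12 − 4 + 1 = 9.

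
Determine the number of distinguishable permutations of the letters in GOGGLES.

840

The 7 letters of GOGGLES have repeats: G appearing 3 times.
Dividing 7! = 5040 by 3! = 6 for the repeated letters gives 840.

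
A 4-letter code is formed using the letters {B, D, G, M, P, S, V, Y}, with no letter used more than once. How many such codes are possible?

1680

With no repetition, fill the 4 letters in order: 8 choices, then 7, down to 5.
That product is 8 × 7 × 6 × 5 = 1680.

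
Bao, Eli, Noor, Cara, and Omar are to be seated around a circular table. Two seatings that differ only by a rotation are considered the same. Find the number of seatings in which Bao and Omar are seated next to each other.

12

Glue Bao and Omar into a block (2 internal orders). Seating 4 units around a circle gives (3)! arrangements.
So 2 × (3)! = 2 × 6 = 12.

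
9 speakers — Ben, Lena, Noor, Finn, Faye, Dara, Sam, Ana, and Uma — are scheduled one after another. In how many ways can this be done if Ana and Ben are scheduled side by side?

Treat {Ana, Ben} as a single unit. There are 8 units to order, and the pair itself can be ordered 2 ways.
So the count is 2·(8)! = 80640.

80640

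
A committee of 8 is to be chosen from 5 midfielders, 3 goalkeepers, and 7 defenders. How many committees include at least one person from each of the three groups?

Total 8-person selections from all 15: C(15,8) = 6435.
Selections missing a whole group: no midfielders → C(10,8) = 45; no goalkeepers → C(12,8) = 495; no defenders → C(8,8) = 1.
Add back selections omitting two groups (i.e. drawn from a single group): C(5,8) + C(3,8) + C(7,8) = 0.
By inclusion–exclusion: 6435 − 541 + 0 = 5894.

5894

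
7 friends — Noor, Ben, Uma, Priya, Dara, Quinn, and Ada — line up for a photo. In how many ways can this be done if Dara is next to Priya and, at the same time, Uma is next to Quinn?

480

Treat {Dara,Priya} as one block (2 orders) and {Uma,Quinn} as another (2 orders).
That leaves 5 units to arrange: 2 × 2 × 5! = 4 × 120 = 480.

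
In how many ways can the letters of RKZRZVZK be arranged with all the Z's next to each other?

180

Treat the 3 copies of Z as a single block. The multiset to arrange is then {ZZZ, K, K, R, R, V}, 6 items in all.
That gives (6)!/(2!·2!) = 180 arrangements.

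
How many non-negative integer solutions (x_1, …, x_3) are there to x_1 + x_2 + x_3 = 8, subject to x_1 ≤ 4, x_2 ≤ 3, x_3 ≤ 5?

14

Without the upper bounds there are C(10,2) = 45 ways to split 8 among 3 variables.
Subtract solutions that violate a single cap (substitute x_i' = x_i − (cap_i+1)): x_1 ≥ 5 gives C(5,2) = 10; x_2 ≥ 4 gives C(6,2) = 15; x_3 ≥ 6 gives C(4,2) = 6. Together 31.
No two caps can be exceeded simultaneously, so the pair terms are all 0.
By inclusion–exclusion the count is 45 − 31 + 0 = 14.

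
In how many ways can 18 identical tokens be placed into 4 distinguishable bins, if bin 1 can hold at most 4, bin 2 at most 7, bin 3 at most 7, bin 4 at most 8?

By stars and bars, unrestricted non-negative solutions to x_1+…+x_4 = 18 number C(18+3,3) = 1330.
Subtract solutions that violate a single cap (substitute x_i' = x_i − (cap_i+1)): x_1 ≥ 5 gives C(16,3) = 560; x_2 ≥ 8 gives C(13,3) = 286; x_3 ≥ 8 gives C(13,3) = 286; x_4 ≥ 9 gives C(12,3) = 220. Together 1352.
Add back pairs where two caps are both exceeded: 56 + 56 + 35 + 10 + 4 + 4 = 165.
By inclusion–exclusion the count is 1330 − 1352 + 165 = 143.

143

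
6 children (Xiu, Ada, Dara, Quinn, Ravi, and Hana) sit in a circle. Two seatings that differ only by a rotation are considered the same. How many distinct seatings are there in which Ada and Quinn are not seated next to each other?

72

Without the restriction there are (5)! = 120 seatings.
Seatings with Ada beside Quinn: treat them as a block with 2 internal orders, giving 2 × (4)! = 48.
Subtracting, 120 − 48 = 72.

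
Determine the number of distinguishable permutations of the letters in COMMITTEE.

45360

Letter multiplicities in COMMITTEE: C×1, E×2, I×1, M×2, O×1, T×2.
Dividing 9! = 362880 by 2!·2!·2! = 8 for the repeated letters gives 45360.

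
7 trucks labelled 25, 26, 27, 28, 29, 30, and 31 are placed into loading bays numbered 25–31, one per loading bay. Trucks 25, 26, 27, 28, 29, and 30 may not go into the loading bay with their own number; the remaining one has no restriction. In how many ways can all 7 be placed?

Let Aᵢ (for 25 ≤ i ≤ 30) be the placements that put truck i in its forbidden loading bay. Any j of these fix j positions, leaving (7−j)! ways to fill the rest, and there are C(6,j) ways to pick which j.
By inclusion–exclusion, the number of valid placements is Σ_{j=0}^{6} (−1)^j C(6,j)·(7−j)!.
Computing: 5040 − 4320 + 1800 − 480 + 90 − 12 + 1 = 2119.

2119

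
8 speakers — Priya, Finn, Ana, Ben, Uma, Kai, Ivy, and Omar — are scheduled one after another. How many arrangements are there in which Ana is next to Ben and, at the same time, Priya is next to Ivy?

2880

Treat {Ana,Ben} as one block (2 orders) and {Priya,Ivy} as another (2 orders).
That leaves 6 units to arrange: 2 × 2 × 6! = 4 × 720 = 2880.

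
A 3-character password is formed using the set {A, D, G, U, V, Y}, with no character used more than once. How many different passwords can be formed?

Choose and order 3 of the 6 symbols: the first character has 6 options, the next 5, then 4.
6 × 5 × 4 = 120.

120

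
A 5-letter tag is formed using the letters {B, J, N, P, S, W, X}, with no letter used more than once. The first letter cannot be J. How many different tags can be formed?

The first letter has 7−1 = 6 choices (anything except J).
The remaining 4 letters are filled from the other 6 symbols without repetition: 6 × 5 × 4 × 3 = 360.
Total: 6 × 360 = 2160.

2160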